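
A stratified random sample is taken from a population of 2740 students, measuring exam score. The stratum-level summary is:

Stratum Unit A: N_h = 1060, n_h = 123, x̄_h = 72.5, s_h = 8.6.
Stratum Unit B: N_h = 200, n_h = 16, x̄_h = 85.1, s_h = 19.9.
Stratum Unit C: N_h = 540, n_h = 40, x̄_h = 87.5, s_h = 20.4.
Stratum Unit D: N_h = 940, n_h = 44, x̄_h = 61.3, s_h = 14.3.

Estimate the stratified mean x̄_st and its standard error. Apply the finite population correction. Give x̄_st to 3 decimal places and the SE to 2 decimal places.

x̄_st = Σ W_h x̄_h = (1060·72.5 + 200·85.1 + 540·87.5 + 940·61.3)/2740 = 72.53358
V̂(x̄_st) = Σ W_h² (1 − n_h/N_h) s_h²/n_h, with W_h = N_h/N and N = 2740:
  stratum Unit A: (1060/2740)²·(1 − 123/1060)·8.6²/123 = 0.0795493
  stratum Unit B: (200/2740)²·(1 − 16/200)·19.9²/16 = 0.12132
  stratum Unit C: (540/2740)²·(1 − 40/540)·20.4²/40 = 0.374165
  stratum Unit D: (940/2740)²·(1 − 44/940)·14.3²/44 = 0.52138
V̂(x̄_st) = 1.09641
SE(x̄_st) = √1.09641 = 1.0471

x̄_st ≈ 72.534, SE ≈ 1.05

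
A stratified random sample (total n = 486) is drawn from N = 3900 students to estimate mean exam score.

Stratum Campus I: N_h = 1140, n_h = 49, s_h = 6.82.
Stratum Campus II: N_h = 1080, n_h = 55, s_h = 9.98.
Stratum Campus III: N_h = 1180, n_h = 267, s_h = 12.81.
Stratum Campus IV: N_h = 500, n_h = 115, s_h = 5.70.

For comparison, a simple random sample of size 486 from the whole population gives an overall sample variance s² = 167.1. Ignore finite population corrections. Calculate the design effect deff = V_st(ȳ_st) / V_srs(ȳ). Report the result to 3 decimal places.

deff ≈ 0.817

V̂(ȳ_st) = Σ W_h² s_h²/n_h, with W_h = N_h/N and N = 3900:
  stratum Campus I: (1140/3900)²·6.82²/49 = 0.081106
  stratum Campus II: (1080/3900)²·9.98²/55 = 0.138873
  stratum Campus III: (1180/3900)²·12.81²/267 = 0.0562629
  stratum Campus IV: (500/3900)²·5.70²/115 = 0.00464368
V_st = 0.280885
V_srs = s²/n = 167.1/486 = 0.343827
deff = V_st / V_srs = 0.280885/0.343827 = 0.8169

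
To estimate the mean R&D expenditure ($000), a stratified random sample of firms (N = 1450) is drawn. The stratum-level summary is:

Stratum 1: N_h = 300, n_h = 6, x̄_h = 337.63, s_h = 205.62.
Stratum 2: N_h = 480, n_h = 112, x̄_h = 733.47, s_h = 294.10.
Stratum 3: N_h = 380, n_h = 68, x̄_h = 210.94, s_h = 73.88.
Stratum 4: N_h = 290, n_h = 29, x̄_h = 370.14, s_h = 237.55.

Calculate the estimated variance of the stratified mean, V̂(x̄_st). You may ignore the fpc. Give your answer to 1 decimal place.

V̂(x̄_st) ≈ 469.6

V̂(x̄_st) = Σ W_h² s_h²/n_h, with W_h = N_h/N and N = 1450:
  stratum 1: (300/1450)²·205.62²/6 = 301.638
  stratum 2: (480/1450)²·294.10²/112 = 84.6289
  stratum 3: (380/1450)²·73.88²/68 = 5.51285
  stratum 4: (290/1450)²·237.55²/29 = 77.8345
V̂(x̄_st) = 469.614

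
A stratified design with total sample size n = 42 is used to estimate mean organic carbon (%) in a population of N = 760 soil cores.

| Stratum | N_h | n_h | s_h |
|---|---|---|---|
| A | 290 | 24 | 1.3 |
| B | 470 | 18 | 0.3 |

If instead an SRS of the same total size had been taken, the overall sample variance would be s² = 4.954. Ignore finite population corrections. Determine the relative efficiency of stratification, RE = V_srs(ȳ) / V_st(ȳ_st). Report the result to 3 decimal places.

V̂(ȳ_st) = Σ W_h² s_h²/n_h, with W_h = N_h/N and N = 760:
  stratum A: (290/760)²·1.3²/24 = 0.0102528
  stratum B: (470/760)²·0.3²/18 = 0.00191222
V_st = 0.0121651
V_srs = s²/n = 4.954/42 = 0.117952
Relative efficiency = V_srs / V_st = 0.117952/0.0121651 = 9.6960

RE ≈ 9.696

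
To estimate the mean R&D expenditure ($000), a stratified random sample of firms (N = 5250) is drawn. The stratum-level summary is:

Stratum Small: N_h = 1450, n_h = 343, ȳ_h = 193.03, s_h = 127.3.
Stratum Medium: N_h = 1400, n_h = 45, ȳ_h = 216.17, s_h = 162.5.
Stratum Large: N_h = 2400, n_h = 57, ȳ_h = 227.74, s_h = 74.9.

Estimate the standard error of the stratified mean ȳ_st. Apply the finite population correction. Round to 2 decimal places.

V̂(ȳ_st) = Σ W_h² (1 − n_h/N_h) s_h²/n_h, with W_h = N_h/N and N = 5250:
  stratum Small: (1450/5250)²·(1 − 343/1450)·127.3²/343 = 2.75144
  stratum Medium: (1400/5250)²·(1 − 45/1400)·162.5²/45 = 40.3871
  stratum Large: (2400/5250)²·(1 − 57/2400)·74.9²/57 = 20.0795
V̂(ȳ_st) = 63.2181
SE(ȳ_st) = √63.2181 = 7.95098

SE(ȳ_st) ≈ 7.95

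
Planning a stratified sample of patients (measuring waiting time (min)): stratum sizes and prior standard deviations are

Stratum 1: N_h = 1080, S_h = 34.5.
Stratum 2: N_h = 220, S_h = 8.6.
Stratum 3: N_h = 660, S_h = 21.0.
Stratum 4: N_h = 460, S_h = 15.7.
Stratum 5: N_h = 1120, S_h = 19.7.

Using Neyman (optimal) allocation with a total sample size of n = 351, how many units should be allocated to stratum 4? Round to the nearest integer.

Neyman allocation: n_h = n · N_h S_h / Σ N_i S_i, with n = 351.
  stratum 1: N_h·S_h = 1080·34.5 = 37260.00
  stratum 2: N_h·S_h = 220·8.6 = 1892.00
  stratum 3: N_h·S_h = 660·21.0 = 13860.00
  stratum 4: N_h·S_h = 460·15.7 = 7222.00
  stratum 5: N_h·S_h = 1120·19.7 = 22064.00
Σ N_h S_h = 82298.00
n for stratum 4 = 351·7222.00/82298.00 = 30.802 → 31

31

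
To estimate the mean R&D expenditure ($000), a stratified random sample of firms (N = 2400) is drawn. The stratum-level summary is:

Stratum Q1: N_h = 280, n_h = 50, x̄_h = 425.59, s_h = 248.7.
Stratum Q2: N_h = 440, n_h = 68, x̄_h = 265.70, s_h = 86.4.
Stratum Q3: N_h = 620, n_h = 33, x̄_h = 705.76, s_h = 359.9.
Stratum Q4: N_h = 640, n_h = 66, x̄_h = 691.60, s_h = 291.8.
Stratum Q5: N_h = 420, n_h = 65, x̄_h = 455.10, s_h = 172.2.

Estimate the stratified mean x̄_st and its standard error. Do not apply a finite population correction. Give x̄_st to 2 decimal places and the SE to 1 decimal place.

x̄_st ≈ 544.75, SE ≈ 19.7

x̄_st = Σ W_h x̄_h = (280·425.59 + 440·265.70 + 620·705.76 + 640·691.60 + 420·455.10)/2400 = 544.75433
V̂(x̄_st) = Σ W_h² s_h²/n_h, with W_h = N_h/N and N = 2400:
  stratum Q1: (280/2400)²·248.7²/50 = 16.8374
  stratum Q2: (440/2400)²·86.4²/68 = 3.68979
  stratum Q3: (620/2400)²·359.9²/33 = 261.945
  stratum Q4: (640/2400)²·291.8²/66 = 91.7411
  stratum Q5: (420/2400)²·172.2²/65 = 13.971
V̂(x̄_st) = 388.185
SE(x̄_st) = √388.185 = 19.7024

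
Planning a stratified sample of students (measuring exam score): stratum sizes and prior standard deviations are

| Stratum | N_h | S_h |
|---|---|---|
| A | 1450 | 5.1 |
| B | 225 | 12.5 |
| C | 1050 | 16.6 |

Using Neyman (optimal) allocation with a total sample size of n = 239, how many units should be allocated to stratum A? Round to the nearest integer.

64

Neyman allocation: n_h = n · N_h S_h / Σ N_i S_i, with n = 239.
  stratum A: N_h·S_h = 1450·5.1 = 7395.00
  stratum B: N_h·S_h = 225·12.5 = 2812.50
  stratum C: N_h·S_h = 1050·16.6 = 17430.00
Σ N_h S_h = 27637.50
n for stratum A = 239·7395.00/27637.50 = 63.950 → 64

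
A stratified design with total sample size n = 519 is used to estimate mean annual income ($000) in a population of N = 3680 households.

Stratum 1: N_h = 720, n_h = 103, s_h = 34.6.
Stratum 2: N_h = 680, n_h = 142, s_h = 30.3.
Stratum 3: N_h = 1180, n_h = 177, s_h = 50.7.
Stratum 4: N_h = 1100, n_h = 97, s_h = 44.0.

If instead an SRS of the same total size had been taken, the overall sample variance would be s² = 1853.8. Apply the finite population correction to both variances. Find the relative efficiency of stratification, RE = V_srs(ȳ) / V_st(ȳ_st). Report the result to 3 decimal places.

V̂(ȳ_st) = Σ W_h² (1 − n_h/N_h) s_h²/n_h, with W_h = N_h/N and N = 3680:
  stratum 1: (720/3680)²·(1 − 103/720)·34.6²/103 = 0.381274
  stratum 2: (680/3680)²·(1 − 142/680)·30.3²/142 = 0.17466
  stratum 3: (1180/3680)²·(1 − 177/1180)·50.7²/177 = 1.2692
  stratum 4: (1100/3680)²·(1 − 97/1100)·44.0²/97 = 1.62604
V_st = 3.45117
V_srs = (1 − 519/3680)·1853.8/519 = 3.06812
Relative efficiency = V_srs / V_st = 3.06812/3.45117 = 0.8890

RE ≈ 0.889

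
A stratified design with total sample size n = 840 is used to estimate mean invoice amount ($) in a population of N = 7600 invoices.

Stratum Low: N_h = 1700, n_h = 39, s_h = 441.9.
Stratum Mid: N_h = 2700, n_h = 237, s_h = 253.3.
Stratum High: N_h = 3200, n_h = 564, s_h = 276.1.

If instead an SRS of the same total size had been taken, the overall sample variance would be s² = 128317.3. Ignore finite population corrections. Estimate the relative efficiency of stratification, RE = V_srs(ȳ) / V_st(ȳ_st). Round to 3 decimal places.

RE ≈ 0.495

V̂(ȳ_st) = Σ W_h² s_h²/n_h, with W_h = N_h/N and N = 7600:
  stratum Low: (1700/7600)²·441.9²/39 = 250.527
  stratum Mid: (2700/7600)²·253.3²/237 = 34.1682
  stratum High: (3200/7600)²·276.1²/564 = 23.9622
V_st = 308.657
V_srs = s²/n = 128317.3/840 = 152.759
Relative efficiency = V_srs / V_st = 152.759/308.657 = 0.4949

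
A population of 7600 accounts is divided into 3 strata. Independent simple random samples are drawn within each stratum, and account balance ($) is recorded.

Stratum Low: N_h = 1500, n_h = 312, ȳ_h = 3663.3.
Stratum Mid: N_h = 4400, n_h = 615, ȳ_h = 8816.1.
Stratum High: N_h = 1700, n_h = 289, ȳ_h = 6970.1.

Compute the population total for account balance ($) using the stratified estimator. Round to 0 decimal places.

τ̂_st = Σ N_h ȳ_h = 1500·3663.3 + 4400·8816.1 + 1700·6970.1 = 56134960

τ̂_st ≈ 56134960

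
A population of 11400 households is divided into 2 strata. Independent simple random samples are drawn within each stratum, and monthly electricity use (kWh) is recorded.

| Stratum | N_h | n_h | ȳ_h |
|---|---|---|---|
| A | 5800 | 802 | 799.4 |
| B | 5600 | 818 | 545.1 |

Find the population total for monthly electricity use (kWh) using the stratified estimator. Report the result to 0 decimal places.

τ̂_st ≈ 7689080

τ̂_st = Σ N_h ȳ_h = 5800·799.4 + 5600·545.1 = 7689080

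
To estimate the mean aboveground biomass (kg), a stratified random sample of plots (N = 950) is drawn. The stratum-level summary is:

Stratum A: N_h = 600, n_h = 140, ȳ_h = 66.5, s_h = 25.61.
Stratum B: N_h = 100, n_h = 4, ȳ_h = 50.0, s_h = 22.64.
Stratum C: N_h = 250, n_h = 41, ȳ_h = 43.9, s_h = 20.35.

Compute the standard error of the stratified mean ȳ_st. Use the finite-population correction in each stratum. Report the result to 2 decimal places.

V̂(ȳ_st) = Σ W_h² (1 − n_h/N_h) s_h²/n_h, with W_h = N_h/N and N = 950:
  stratum A: (600/950)²·(1 − 140/600)·25.61²/140 = 1.43269
  stratum B: (100/950)²·(1 − 4/100)·22.64²/4 = 1.36307
  stratum C: (250/950)²·(1 − 41/250)·20.35²/41 = 0.584769
V̂(ȳ_st) = 3.38053
SE(ȳ_st) = √3.38053 = 1.83862

SE(ȳ_st) ≈ 1.84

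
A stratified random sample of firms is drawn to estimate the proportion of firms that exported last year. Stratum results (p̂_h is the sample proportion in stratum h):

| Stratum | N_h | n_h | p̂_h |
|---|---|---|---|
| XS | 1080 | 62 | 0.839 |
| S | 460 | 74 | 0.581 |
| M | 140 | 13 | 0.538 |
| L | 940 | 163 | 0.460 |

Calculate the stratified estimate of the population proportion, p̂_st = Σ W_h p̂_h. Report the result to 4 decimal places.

N = 2620; stratum weights W_h = N_h/N.
p̂_st = Σ W_h p̂_h = (1080·0.839 + 460·0.581 + 140·0.538 + 940·0.460)/2620 = 0.64164

p̂_st ≈ 0.6416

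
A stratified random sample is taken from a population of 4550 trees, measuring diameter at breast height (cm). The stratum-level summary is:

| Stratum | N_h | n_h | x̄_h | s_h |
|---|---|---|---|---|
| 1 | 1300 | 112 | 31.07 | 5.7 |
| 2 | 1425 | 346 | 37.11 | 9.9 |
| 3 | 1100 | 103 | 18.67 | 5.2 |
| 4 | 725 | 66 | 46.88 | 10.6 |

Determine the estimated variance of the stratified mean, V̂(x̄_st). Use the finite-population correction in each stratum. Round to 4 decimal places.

V̂(x̄_st) = Σ W_h² (1 − n_h/N_h) s_h²/n_h, with W_h = N_h/N and N = 4550:
  stratum 1: (1300/4550)²·(1 − 112/1300)·5.7²/112 = 0.0216406
  stratum 2: (1425/4550)²·(1 − 346/1425)·9.9²/346 = 0.0210382
  stratum 3: (1100/4550)²·(1 − 103/1100)·5.2²/103 = 0.013907
  stratum 4: (725/4550)²·(1 − 66/725)·10.6²/66 = 0.0392888
V̂(x̄_st) = 0.0958745

V̂(x̄_st) ≈ 0.0959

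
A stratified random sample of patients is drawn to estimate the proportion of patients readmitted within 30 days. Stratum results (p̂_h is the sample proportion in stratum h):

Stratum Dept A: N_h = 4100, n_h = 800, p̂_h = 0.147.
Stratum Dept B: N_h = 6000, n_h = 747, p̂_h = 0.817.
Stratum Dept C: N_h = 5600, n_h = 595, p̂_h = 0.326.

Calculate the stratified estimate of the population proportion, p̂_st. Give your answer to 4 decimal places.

p̂_st ≈ 0.4669

N = 15700; stratum weights W_h = N_h/N.
p̂_st = Σ W_h p̂_h = (4100·0.147 + 6000·0.817 + 5600·0.326)/15700 = 0.46690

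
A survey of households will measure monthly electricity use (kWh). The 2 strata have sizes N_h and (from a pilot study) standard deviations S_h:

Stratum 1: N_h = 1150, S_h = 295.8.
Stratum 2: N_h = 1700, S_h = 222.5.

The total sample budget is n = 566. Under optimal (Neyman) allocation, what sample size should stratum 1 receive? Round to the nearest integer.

Neyman allocation: n_h = n · N_h S_h / Σ N_i S_i, with n = 566.
  stratum 1: N_h·S_h = 1150·295.8 = 340170.00
  stratum 2: N_h·S_h = 1700·222.5 = 378250.00
Σ N_h S_h = 718420.00
n for stratum 1 = 566·340170.00/718420.00 = 268.000 → 268

268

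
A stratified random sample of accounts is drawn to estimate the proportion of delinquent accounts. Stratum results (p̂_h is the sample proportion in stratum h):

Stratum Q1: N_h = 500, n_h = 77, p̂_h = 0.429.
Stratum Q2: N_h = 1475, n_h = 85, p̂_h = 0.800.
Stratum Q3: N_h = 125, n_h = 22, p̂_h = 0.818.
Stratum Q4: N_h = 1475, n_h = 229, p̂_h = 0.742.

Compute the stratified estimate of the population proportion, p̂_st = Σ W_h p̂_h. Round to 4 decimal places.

p̂_st ≈ 0.7248

N = 3575; stratum weights W_h = N_h/N.
p̂_st = Σ W_h p̂_h = (500·0.429 + 1475·0.800 + 125·0.818 + 1475·0.742)/3575 = 0.72481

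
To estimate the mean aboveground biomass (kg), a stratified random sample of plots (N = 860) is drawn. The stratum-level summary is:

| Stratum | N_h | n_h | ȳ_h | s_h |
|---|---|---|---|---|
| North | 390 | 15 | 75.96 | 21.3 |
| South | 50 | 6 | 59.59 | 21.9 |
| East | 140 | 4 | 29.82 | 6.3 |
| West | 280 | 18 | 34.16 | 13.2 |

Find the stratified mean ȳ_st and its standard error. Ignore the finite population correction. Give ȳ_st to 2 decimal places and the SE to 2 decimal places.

ȳ_st ≈ 53.89, SE ≈ 2.79

ȳ_st = Σ W_h ȳ_h = (390·75.96 + 50·59.59 + 140·29.82 + 280·34.16)/860 = 53.88779
V̂(ȳ_st) = Σ W_h² s_h²/n_h, with W_h = N_h/N and N = 860:
  stratum North: (390/860)²·21.3²/15 = 6.22014
  stratum South: (50/860)²·21.9²/6 = 0.270197
  stratum East: (140/860)²·6.3²/4 = 0.262954
  stratum West: (280/860)²·13.2²/18 = 1.02611
V̂(ȳ_st) = 7.7794
SE(ȳ_st) = √7.7794 = 2.78916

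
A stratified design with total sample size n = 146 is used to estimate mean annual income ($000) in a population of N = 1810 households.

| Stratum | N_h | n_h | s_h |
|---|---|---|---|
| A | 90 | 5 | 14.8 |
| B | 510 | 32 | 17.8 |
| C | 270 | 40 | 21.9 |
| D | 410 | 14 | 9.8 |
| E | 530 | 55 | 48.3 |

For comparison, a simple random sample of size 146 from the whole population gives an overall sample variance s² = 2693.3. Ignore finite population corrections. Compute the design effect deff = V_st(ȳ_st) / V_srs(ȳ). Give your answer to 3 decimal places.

V̂(ȳ_st) = Σ W_h² s_h²/n_h, with W_h = N_h/N and N = 1810:
  stratum A: (90/1810)²·14.8²/5 = 0.108313
  stratum B: (510/1810)²·17.8²/32 = 0.786092
  stratum C: (270/1810)²·21.9²/40 = 0.266808
  stratum D: (410/1810)²·9.8²/14 = 0.351994
  stratum E: (530/1810)²·48.3²/55 = 3.63686
V_st = 5.15006
V_srs = s²/n = 2693.3/146 = 18.4473
deff = V_st / V_srs = 5.15006/18.4473 = 0.2792

deff ≈ 0.279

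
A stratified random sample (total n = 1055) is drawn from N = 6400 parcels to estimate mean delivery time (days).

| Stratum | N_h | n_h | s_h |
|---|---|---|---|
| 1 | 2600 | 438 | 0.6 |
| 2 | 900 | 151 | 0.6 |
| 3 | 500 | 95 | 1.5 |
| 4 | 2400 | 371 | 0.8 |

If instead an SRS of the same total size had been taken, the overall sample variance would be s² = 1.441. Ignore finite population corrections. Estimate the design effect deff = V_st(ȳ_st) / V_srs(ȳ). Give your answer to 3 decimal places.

V̂(ȳ_st) = Σ W_h² s_h²/n_h, with W_h = N_h/N and N = 6400:
  stratum 1: (2600/6400)²·0.6²/438 = 0.000135649
  stratum 2: (900/6400)²·0.6²/151 = 4.71466e-05
  stratum 3: (500/6400)²·1.5²/95 = 0.000144557
  stratum 4: (2400/6400)²·0.8²/371 = 0.000242588
V_st = 0.00056994
V_srs = s²/n = 1.441/1055 = 0.00136588
deff = V_st / V_srs = 0.00056994/0.00136588 = 0.4173

deff ≈ 0.417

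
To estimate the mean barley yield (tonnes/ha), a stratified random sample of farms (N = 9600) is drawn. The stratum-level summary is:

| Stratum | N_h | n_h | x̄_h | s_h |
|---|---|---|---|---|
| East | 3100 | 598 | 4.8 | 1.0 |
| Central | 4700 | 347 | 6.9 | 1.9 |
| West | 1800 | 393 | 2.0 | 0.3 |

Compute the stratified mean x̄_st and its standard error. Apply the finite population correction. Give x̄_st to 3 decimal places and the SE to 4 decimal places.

x̄_st = Σ W_h x̄_h = (3100·4.8 + 4700·6.9 + 1800·2.0)/9600 = 5.30312
V̂(x̄_st) = Σ W_h² (1 − n_h/N_h) s_h²/n_h, with W_h = N_h/N and N = 9600:
  stratum East: (3100/9600)²·(1 − 598/3100)·1.0²/598 = 0.000140736
  stratum Central: (4700/9600)²·(1 − 347/4700)·1.9²/347 = 0.00230952
  stratum West: (1800/9600)²·(1 − 393/1800)·0.3²/393 = 6.29324e-06
V̂(x̄_st) = 0.00245655
SE(x̄_st) = √0.00245655 = 0.0495636

x̄_st ≈ 5.303, SE ≈ 0.0496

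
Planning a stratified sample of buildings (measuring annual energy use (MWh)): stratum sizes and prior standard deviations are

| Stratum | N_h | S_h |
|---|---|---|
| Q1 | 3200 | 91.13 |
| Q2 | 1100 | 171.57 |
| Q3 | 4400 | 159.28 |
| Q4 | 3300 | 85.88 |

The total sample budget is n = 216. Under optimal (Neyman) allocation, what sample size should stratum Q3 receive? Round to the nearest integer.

Neyman allocation: n_h = n · N_h S_h / Σ N_i S_i, with n = 216.
  stratum Q1: N_h·S_h = 3200·91.13 = 291616.00
  stratum Q2: N_h·S_h = 1100·171.57 = 188727.00
  stratum Q3: N_h·S_h = 4400·159.28 = 700832.00
  stratum Q4: N_h·S_h = 3300·85.88 = 283404.00
Σ N_h S_h = 1464579.00
n for stratum Q3 = 216·700832.00/1464579.00 = 103.361 → 103

103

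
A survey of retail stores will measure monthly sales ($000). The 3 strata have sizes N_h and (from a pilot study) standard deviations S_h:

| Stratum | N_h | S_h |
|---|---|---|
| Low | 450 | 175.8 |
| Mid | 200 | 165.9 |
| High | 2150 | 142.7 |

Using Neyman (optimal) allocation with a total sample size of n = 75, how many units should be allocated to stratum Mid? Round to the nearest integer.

Neyman allocation: n_h = n · N_h S_h / Σ N_i S_i, with n = 75.
  stratum Low: N_h·S_h = 450·175.8 = 79110.00
  stratum Mid: N_h·S_h = 200·165.9 = 33180.00
  stratum High: N_h·S_h = 2150·142.7 = 306805.00
Σ N_h S_h = 419095.00
n for stratum Mid = 75·33180.00/419095.00 = 5.938 → 6

6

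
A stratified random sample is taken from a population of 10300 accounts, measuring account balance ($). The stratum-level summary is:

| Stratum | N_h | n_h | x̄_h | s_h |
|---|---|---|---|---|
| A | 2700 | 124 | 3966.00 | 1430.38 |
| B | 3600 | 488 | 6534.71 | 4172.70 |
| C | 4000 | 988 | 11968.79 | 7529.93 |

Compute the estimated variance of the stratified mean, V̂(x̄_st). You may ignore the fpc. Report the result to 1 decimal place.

V̂(x̄_st) = Σ W_h² s_h²/n_h, with W_h = N_h/N and N = 10300:
  stratum A: (2700/10300)²·1430.38²/124 = 1133.79
  stratum B: (3600/10300)²·4172.70²/488 = 4358.58
  stratum C: (4000/10300)²·7529.93²/988 = 8655.07
V̂(x̄_st) = 14147.4

V̂(x̄_st) ≈ 14147.4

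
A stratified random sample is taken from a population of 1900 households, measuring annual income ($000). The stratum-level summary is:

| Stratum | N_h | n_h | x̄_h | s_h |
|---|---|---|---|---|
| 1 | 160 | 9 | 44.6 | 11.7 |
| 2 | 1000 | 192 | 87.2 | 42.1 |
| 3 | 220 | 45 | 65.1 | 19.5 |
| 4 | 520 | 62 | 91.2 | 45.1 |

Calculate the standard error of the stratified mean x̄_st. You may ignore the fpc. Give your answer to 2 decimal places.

SE(x̄_st) ≈ 2.29

V̂(x̄_st) = Σ W_h² s_h²/n_h, with W_h = N_h/N and N = 1900:
  stratum 1: (160/1900)²·11.7²/9 = 0.10786
  stratum 2: (1000/1900)²·42.1²/192 = 2.55715
  stratum 3: (220/1900)²·19.5²/45 = 0.113291
  stratum 4: (520/1900)²·45.1²/62 = 2.45732
V̂(x̄_st) = 5.23561
SE(x̄_st) = √5.23561 = 2.28815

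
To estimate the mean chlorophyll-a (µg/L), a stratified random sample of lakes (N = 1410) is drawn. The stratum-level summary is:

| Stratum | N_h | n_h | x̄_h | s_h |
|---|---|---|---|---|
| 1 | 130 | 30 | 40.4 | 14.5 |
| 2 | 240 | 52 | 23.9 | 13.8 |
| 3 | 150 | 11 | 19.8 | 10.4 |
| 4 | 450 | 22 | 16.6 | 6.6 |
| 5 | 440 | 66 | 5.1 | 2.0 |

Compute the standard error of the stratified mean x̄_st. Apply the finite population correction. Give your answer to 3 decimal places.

V̂(x̄_st) = Σ W_h² (1 − n_h/N_h) s_h²/n_h, with W_h = N_h/N and N = 1410:
  stratum 1: (130/1410)²·(1 − 30/130)·14.5²/30 = 0.0458268
  stratum 2: (240/1410)²·(1 − 52/240)·13.8²/52 = 0.0831162
  stratum 3: (150/1410)²·(1 − 11/150)·10.4²/11 = 0.10312
  stratum 4: (450/1410)²·(1 − 22/450)·6.6²/22 = 0.191815
  stratum 5: (440/1410)²·(1 − 66/440)·2.0²/66 = 0.00501651
V̂(x̄_st) = 0.428895
SE(x̄_st) = √0.428895 = 0.6549

SE(x̄_st) ≈ 0.655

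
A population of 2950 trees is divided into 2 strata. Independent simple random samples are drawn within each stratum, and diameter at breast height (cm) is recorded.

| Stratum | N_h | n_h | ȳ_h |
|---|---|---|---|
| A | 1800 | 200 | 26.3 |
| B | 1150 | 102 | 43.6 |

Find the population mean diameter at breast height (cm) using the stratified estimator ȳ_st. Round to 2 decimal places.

ȳ_st ≈ 33.04

N = Σ N_h = 2950. Stratum weights W_h = N_h/N.
ȳ_st = (1800·26.3 + 1150·43.6) / 2950 = 33.0441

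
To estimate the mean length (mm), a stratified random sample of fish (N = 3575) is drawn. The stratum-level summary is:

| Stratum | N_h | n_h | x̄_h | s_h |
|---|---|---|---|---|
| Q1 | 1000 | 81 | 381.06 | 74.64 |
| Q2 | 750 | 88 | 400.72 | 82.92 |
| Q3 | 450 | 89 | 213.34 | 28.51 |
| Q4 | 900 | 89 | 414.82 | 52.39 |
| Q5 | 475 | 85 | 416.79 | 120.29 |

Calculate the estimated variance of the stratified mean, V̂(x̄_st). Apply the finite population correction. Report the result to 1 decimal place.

V̂(x̄_st) = Σ W_h² (1 − n_h/N_h) s_h²/n_h, with W_h = N_h/N and N = 3575:
  stratum Q1: (1000/3575)²·(1 − 81/1000)·74.64²/81 = 4.94563
  stratum Q2: (750/3575)²·(1 − 88/750)·82.92²/88 = 3.03531
  stratum Q3: (450/3575)²·(1 − 89/450)·28.51²/89 = 0.116084
  stratum Q4: (900/3575)²·(1 − 89/900)·52.39²/89 = 1.76124
  stratum Q5: (475/3575)²·(1 − 85/475)·120.29²/85 = 2.46744
V̂(x̄_st) = 12.3257

V̂(x̄_st) ≈ 12.3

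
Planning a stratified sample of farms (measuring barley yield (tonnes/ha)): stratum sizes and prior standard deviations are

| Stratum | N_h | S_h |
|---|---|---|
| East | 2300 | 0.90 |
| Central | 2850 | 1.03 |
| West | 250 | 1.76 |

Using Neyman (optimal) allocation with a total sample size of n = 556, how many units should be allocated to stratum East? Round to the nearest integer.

211

Neyman allocation: n_h = n · N_h S_h / Σ N_i S_i, with n = 556.
  stratum East: N_h·S_h = 2300·0.90 = 2070.00
  stratum Central: N_h·S_h = 2850·1.03 = 2935.50
  stratum West: N_h·S_h = 250·1.76 = 440.00
Σ N_h S_h = 5445.50
n for stratum East = 556·2070.00/5445.50 = 211.352 → 211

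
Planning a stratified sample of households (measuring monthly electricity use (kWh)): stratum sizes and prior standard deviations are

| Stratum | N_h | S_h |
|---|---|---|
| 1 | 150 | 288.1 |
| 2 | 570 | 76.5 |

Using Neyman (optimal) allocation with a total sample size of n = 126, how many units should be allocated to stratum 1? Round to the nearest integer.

63

Neyman allocation: n_h = n · N_h S_h / Σ N_i S_i, with n = 126.
  stratum 1: N_h·S_h = 150·288.1 = 43215.00
  stratum 2: N_h·S_h = 570·76.5 = 43605.00
Σ N_h S_h = 86820.00
n for stratum 1 = 126·43215.00/86820.00 = 62.717 → 63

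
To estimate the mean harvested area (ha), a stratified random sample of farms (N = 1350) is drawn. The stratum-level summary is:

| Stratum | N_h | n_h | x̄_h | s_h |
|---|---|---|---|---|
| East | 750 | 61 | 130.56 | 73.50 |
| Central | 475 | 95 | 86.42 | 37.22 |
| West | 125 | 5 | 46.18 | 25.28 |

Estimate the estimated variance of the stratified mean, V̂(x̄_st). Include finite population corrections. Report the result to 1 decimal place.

V̂(x̄_st) = Σ W_h² (1 − n_h/N_h) s_h²/n_h, with W_h = N_h/N and N = 1350:
  stratum East: (750/1350)²·(1 − 61/750)·73.50²/61 = 25.1106
  stratum Central: (475/1350)²·(1 − 95/475)·37.22²/95 = 1.44424
  stratum West: (125/1350)²·(1 − 5/125)·25.28²/5 = 1.05198
V̂(x̄_st) = 27.6069

V̂(x̄_st) ≈ 27.6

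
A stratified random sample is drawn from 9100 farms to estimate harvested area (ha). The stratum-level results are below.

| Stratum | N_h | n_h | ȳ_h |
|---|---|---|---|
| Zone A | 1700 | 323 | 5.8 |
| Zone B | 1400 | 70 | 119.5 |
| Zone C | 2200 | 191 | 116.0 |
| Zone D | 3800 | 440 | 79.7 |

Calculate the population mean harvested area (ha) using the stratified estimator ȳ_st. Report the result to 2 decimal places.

N = Σ N_h = 9100. Stratum weights W_h = N_h/N.
ȳ_st = (1700·5.8 + 1400·119.5 + 2200·116.0 + 3800·79.7) / 9100 = 80.7934

ȳ_st ≈ 80.79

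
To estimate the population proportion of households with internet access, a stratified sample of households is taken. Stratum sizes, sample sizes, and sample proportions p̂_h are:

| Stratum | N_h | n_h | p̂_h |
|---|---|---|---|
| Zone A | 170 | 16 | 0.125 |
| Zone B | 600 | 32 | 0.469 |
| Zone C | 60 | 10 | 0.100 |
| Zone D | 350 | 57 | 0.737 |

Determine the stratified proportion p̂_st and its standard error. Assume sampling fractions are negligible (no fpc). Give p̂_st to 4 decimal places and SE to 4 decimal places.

p̂_st ≈ 0.4802, SE ≈ 0.0506

N = 1180; stratum weights W_h = N_h/N.
p̂_st = Σ W_h p̂_h = (170·0.125 + 600·0.469 + 60·0.100 + 350·0.737)/1180 = 0.48017
V̂(p̂_st) = Σ W_h² p̂_h(1−p̂_h)/(n_h−1):
  stratum Zone A: (170/1180)²·0.125·0.875/15 = 0.000151342
  stratum Zone B: (600/1180)²·0.469·0.531/31 = 0.00207704
  stratum Zone C: (60/1180)²·0.100·0.900/9 = 2.58546e-05
  stratum Zone D: (350/1180)²·0.737·0.263/56 = 0.000304514
V̂(p̂_st) = 0.00255875; SE = √V̂ = 0.0505841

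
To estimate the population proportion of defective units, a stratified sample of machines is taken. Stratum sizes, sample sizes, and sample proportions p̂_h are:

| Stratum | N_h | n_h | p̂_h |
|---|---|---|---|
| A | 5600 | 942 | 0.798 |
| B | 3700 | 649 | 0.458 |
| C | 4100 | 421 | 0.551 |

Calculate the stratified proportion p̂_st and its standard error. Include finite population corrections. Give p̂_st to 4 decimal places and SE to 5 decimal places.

N = 13400; stratum weights W_h = N_h/N.
p̂_st = Σ W_h p̂_h = (5600·0.798 + 3700·0.458 + 4100·0.551)/13400 = 0.62854
V̂(p̂_st) = Σ W_h² (1 − n_h/N_h) p̂_h(1−p̂_h)/(n_h−1):
  stratum A: (5600/13400)²·(1 − 942/5600)·0.798·0.202/941 = 2.48853e-05
  stratum B: (3700/13400)²·(1 − 649/3700)·0.458·0.542/648 = 2.40837e-05
  stratum C: (4100/13400)²·(1 − 421/4100)·0.551·0.449/420 = 4.94826e-05
V̂(p̂_st) = 9.84517e-05; SE = √V̂ = 0.00992228

p̂_st ≈ 0.6285, SE ≈ 0.00992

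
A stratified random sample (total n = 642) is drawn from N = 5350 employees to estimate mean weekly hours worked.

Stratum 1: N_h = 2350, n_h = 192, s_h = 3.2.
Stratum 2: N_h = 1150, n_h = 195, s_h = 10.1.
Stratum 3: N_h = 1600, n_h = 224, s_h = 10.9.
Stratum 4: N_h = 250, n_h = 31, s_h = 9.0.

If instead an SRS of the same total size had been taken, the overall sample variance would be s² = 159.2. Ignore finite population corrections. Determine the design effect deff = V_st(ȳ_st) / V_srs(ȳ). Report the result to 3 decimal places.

deff ≈ 0.353

V̂(ȳ_st) = Σ W_h² s_h²/n_h, with W_h = N_h/N and N = 5350:
  stratum 1: (2350/5350)²·3.2²/192 = 0.0102903
  stratum 2: (1150/5350)²·10.1²/195 = 0.0241711
  stratum 3: (1600/5350)²·10.9²/224 = 0.0474392
  stratum 4: (250/5350)²·9.0²/31 = 0.00570553
V_st = 0.0876061
V_srs = s²/n = 159.2/642 = 0.247975
deff = V_st / V_srs = 0.0876061/0.247975 = 0.3533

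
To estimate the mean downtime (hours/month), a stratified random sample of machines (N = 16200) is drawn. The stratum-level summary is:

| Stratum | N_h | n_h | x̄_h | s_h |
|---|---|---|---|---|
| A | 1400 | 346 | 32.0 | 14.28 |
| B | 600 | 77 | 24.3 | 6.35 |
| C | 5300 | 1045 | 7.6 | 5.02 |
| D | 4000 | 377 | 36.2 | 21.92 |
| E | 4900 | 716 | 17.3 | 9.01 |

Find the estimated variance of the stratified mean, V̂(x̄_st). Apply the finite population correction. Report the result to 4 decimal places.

V̂(x̄_st) = Σ W_h² (1 − n_h/N_h) s_h²/n_h, with W_h = N_h/N and N = 16200:
  stratum A: (1400/16200)²·(1 − 346/1400)·14.28²/346 = 0.00331374
  stratum B: (600/16200)²·(1 − 77/600)·6.35²/77 = 0.000626152
  stratum C: (5300/16200)²·(1 − 1045/5300)·5.02²/1045 = 0.00207222
  stratum D: (4000/16200)²·(1 − 377/4000)·21.92²/377 = 0.0703782
  stratum E: (4900/16200)²·(1 − 716/4900)·9.01²/716 = 0.00885716
V̂(x̄_st) = 0.0852475

V̂(x̄_st) ≈ 0.0852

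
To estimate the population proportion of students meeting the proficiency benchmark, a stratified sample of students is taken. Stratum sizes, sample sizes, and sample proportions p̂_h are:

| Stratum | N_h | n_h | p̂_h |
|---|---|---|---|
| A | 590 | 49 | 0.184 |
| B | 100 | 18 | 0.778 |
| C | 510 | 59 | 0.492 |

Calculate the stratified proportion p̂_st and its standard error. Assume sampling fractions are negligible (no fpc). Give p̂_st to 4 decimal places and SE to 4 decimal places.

N = 1200; stratum weights W_h = N_h/N.
p̂_st = Σ W_h p̂_h = (590·0.184 + 100·0.778 + 510·0.492)/1200 = 0.36440
V̂(p̂_st) = Σ W_h² p̂_h(1−p̂_h)/(n_h−1):
  stratum A: (590/1200)²·0.184·0.816/48 = 0.000756151
  stratum B: (100/1200)²·0.778·0.222/17 = 7.05539e-05
  stratum C: (510/1200)²·0.492·0.508/58 = 0.000778357
V̂(p̂_st) = 0.00160506; SE = √V̂ = 0.0400632

p̂_st ≈ 0.3644, SE ≈ 0.0401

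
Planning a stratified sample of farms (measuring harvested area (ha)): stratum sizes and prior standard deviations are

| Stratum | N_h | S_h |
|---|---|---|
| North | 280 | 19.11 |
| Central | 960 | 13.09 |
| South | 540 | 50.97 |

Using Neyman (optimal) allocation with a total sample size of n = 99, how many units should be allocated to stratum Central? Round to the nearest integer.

27

Neyman allocation: n_h = n · N_h S_h / Σ N_i S_i, with n = 99.
  stratum North: N_h·S_h = 280·19.11 = 5350.80
  stratum Central: N_h·S_h = 960·13.09 = 12566.40
  stratum South: N_h·S_h = 540·50.97 = 27523.80
Σ N_h S_h = 45441.00
n for stratum Central = 99·12566.40/45441.00 = 27.378 → 27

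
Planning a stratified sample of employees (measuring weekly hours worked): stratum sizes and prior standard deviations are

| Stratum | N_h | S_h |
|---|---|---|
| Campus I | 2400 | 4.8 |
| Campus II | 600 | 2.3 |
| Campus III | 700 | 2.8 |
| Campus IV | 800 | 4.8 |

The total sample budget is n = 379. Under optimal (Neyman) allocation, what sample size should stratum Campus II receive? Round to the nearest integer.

28

Neyman allocation: n_h = n · N_h S_h / Σ N_i S_i, with n = 379.
  stratum Campus I: N_h·S_h = 2400·4.8 = 11520.00
  stratum Campus II: N_h·S_h = 600·2.3 = 1380.00
  stratum Campus III: N_h·S_h = 700·2.8 = 1960.00
  stratum Campus IV: N_h·S_h = 800·4.8 = 3840.00
Σ N_h S_h = 18700.00
n for stratum Campus II = 379·1380.00/18700.00 = 27.969 → 28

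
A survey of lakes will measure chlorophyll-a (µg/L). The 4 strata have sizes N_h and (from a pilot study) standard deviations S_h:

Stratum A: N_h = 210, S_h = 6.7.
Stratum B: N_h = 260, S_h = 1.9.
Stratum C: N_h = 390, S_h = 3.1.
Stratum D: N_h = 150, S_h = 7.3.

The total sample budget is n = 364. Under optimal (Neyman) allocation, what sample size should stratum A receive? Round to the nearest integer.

Neyman allocation: n_h = n · N_h S_h / Σ N_i S_i, with n = 364.
  stratum A: N_h·S_h = 210·6.7 = 1407.00
  stratum B: N_h·S_h = 260·1.9 = 494.00
  stratum C: N_h·S_h = 390·3.1 = 1209.00
  stratum D: N_h·S_h = 150·7.3 = 1095.00
Σ N_h S_h = 4205.00
n for stratum A = 364·1407.00/4205.00 = 121.795 → 122

122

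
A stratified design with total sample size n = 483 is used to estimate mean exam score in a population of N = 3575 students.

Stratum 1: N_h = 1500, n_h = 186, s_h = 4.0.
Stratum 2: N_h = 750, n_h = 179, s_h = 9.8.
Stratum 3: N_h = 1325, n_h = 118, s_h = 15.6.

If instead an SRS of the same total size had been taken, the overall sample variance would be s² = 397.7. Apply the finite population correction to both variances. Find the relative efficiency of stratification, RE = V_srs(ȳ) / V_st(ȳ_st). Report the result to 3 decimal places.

V̂(ȳ_st) = Σ W_h² (1 − n_h/N_h) s_h²/n_h, with W_h = N_h/N and N = 3575:
  stratum 1: (1500/3575)²·(1 − 186/1500)·4.0²/186 = 0.013266
  stratum 2: (750/3575)²·(1 − 179/750)·9.8²/179 = 0.0179781
  stratum 3: (1325/3575)²·(1 − 118/1325)·15.6²/118 = 0.25807
V_st = 0.289315
V_srs = (1 − 483/3575)·397.7/483 = 0.712151
Relative efficiency = V_srs / V_st = 0.712151/0.289315 = 2.4615

RE ≈ 2.462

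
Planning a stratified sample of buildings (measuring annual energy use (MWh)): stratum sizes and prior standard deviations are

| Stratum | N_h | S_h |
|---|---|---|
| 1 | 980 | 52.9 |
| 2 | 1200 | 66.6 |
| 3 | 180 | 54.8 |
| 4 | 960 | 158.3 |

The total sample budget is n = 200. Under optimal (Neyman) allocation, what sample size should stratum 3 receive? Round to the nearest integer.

Neyman allocation: n_h = n · N_h S_h / Σ N_i S_i, with n = 200.
  stratum 1: N_h·S_h = 980·52.9 = 51842.00
  stratum 2: N_h·S_h = 1200·66.6 = 79920.00
  stratum 3: N_h·S_h = 180·54.8 = 9864.00
  stratum 4: N_h·S_h = 960·158.3 = 151968.00
Σ N_h S_h = 293594.00
n for stratum 3 = 200·9864.00/293594.00 = 6.719 → 7

7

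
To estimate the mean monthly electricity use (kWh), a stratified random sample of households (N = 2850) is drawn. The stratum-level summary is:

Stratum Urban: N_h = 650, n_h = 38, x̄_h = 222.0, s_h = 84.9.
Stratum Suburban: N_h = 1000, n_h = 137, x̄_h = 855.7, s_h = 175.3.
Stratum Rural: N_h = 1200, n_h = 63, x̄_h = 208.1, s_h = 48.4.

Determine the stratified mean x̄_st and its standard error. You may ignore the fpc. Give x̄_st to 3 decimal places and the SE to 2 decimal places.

x̄_st ≈ 438.498, SE ≈ 6.64

x̄_st = Σ W_h x̄_h = (650·222.0 + 1000·855.7 + 1200·208.1)/2850 = 438.49825
V̂(x̄_st) = Σ W_h² s_h²/n_h, with W_h = N_h/N and N = 2850:
  stratum Urban: (650/2850)²·84.9²/38 = 9.86663
  stratum Suburban: (1000/2850)²·175.3²/137 = 27.6155
  stratum Rural: (1200/2850)²·48.4²/63 = 6.59209
V̂(x̄_st) = 44.0743
SE(x̄_st) = √44.0743 = 6.63884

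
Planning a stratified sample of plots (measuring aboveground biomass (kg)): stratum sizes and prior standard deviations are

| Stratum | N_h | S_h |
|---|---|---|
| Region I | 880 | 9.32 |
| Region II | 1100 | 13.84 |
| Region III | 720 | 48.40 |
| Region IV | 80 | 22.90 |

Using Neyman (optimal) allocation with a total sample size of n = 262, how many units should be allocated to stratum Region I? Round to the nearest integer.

36

Neyman allocation: n_h = n · N_h S_h / Σ N_i S_i, with n = 262.
  stratum Region I: N_h·S_h = 880·9.32 = 8201.60
  stratum Region II: N_h·S_h = 1100·13.84 = 15224.00
  stratum Region III: N_h·S_h = 720·48.40 = 34848.00
  stratum Region IV: N_h·S_h = 80·22.90 = 1832.00
Σ N_h S_h = 60105.60
n for stratum Region I = 262·8201.60/60105.60 = 35.751 → 36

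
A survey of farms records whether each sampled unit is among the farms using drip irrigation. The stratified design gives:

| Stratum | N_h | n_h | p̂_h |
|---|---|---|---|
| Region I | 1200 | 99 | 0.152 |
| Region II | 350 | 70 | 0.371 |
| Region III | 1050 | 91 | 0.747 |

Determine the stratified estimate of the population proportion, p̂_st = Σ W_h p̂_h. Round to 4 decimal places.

p̂_st ≈ 0.4218

N = 2600; stratum weights W_h = N_h/N.
p̂_st = Σ W_h p̂_h = (1200·0.152 + 350·0.371 + 1050·0.747)/2600 = 0.42177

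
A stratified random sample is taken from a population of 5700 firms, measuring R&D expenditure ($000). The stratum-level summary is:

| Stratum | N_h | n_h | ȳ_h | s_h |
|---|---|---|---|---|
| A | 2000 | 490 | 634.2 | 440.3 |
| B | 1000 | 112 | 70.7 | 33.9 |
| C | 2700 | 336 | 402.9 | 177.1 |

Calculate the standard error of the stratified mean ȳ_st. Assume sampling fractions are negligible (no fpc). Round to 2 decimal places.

SE(ȳ_st) ≈ 8.36

V̂(ȳ_st) = Σ W_h² s_h²/n_h, with W_h = N_h/N and N = 5700:
  stratum A: (2000/5700)²·440.3²/490 = 48.7093
  stratum B: (1000/5700)²·33.9²/112 = 0.315814
  stratum C: (2700/5700)²·177.1²/336 = 20.9448
V̂(ȳ_st) = 69.9699
SE(ȳ_st) = √69.9699 = 8.3648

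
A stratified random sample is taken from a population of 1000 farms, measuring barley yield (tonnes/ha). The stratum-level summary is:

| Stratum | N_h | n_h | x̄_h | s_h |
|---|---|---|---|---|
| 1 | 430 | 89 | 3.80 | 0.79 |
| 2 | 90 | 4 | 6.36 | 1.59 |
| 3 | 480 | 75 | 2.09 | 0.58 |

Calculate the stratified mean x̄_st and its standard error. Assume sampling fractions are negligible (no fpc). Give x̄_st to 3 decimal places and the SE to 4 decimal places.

x̄_st = Σ W_h x̄_h = (430·3.80 + 90·6.36 + 480·2.09)/1000 = 3.20960
V̂(x̄_st) = Σ W_h² s_h²/n_h, with W_h = N_h/N and N = 1000:
  stratum 1: (430/1000)²·0.79²/89 = 0.00129659
  stratum 2: (90/1000)²·1.59²/4 = 0.0051194
  stratum 3: (480/1000)²·0.58²/75 = 0.00103342
V̂(x̄_st) = 0.00744941
SE(x̄_st) = √0.00744941 = 0.08631

x̄_st ≈ 3.210, SE ≈ 0.0863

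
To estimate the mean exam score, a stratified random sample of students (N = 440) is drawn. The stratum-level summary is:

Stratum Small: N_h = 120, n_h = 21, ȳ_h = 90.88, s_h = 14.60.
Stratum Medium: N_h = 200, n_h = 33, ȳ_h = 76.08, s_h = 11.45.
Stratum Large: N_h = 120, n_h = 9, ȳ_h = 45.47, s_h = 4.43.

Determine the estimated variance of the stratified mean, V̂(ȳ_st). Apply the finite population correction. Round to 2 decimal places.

V̂(ȳ_st) = Σ W_h² (1 − n_h/N_h) s_h²/n_h, with W_h = N_h/N and N = 440:
  stratum Small: (120/440)²·(1 − 21/120)·14.60²/21 = 0.62287
  stratum Medium: (200/440)²·(1 − 33/200)·11.45²/33 = 0.685391
  stratum Large: (120/440)²·(1 − 9/120)·4.43²/9 = 0.150025
V̂(ȳ_st) = 1.45829

V̂(ȳ_st) ≈ 1.46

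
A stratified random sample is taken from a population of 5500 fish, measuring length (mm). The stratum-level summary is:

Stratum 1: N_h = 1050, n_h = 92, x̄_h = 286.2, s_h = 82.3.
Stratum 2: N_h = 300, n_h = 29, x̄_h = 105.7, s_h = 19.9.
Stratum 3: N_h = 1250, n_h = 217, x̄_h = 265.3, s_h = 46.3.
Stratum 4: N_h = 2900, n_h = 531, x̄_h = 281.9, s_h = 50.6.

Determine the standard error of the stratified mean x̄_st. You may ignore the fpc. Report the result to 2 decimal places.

V̂(x̄_st) = Σ W_h² s_h²/n_h, with W_h = N_h/N and N = 5500:
  stratum 1: (1050/5500)²·82.3²/92 = 2.68327
  stratum 2: (300/5500)²·19.9²/29 = 0.040628
  stratum 3: (1250/5500)²·46.3²/217 = 0.510266
  stratum 4: (2900/5500)²·50.6²/531 = 1.34053
V̂(x̄_st) = 4.5747
SE(x̄_st) = √4.5747 = 2.13885

SE(x̄_st) ≈ 2.14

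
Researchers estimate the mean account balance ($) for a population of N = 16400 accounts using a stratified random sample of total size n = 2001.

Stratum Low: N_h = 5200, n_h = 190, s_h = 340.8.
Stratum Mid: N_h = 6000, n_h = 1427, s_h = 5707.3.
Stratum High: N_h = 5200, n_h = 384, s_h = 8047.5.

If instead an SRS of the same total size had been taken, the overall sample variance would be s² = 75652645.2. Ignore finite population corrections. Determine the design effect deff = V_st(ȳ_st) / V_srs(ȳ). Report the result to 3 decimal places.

V̂(ȳ_st) = Σ W_h² s_h²/n_h, with W_h = N_h/N and N = 16400:
  stratum Low: (5200/16400)²·340.8²/190 = 61.456
  stratum Mid: (6000/16400)²·5707.3²/1427 = 3055.29
  stratum High: (5200/16400)²·8047.5²/384 = 16955.5
V_st = 20072.2
V_srs = s²/n = 75652645.2/2001 = 37807.4
deff = V_st / V_srs = 20072.2/37807.4 = 0.5309

deff ≈ 0.531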